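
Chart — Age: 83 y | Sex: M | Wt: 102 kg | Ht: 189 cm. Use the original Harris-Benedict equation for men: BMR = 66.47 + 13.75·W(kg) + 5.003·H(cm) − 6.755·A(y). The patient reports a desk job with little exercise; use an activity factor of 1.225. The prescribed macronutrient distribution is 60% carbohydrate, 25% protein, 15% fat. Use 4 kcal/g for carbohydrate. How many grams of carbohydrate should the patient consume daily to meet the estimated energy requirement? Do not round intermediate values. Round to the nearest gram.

341 g/day

Harris-Benedict: BMR = 66.47 + 13.75(102) + 5.003(189) − 6.755(83) = 1853.872 kcal/day.
TEE = 1853.872 × 1.225 = 2270.9932 kcal/day.
Carbohydrate energy = 60% × 2270.9932 = 1362.5959 kcal.
Carbohydrate = 1362.5959 ÷ 4 kcal/g = 340.649 g.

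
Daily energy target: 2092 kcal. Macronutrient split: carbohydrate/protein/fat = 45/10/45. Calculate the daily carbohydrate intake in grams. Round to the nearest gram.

235 g/day

Carbohydrate energy = 45% × 2092 = 941.4 kcal.
At 4 kcal/g: 941.4 ÷ 4 = 235.35 g.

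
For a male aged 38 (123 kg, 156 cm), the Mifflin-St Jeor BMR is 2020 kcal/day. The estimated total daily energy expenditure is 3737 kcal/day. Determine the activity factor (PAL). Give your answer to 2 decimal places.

1.85

Activity factor = TEE ÷ BMR = 3737 ÷ 2020 = 1.85.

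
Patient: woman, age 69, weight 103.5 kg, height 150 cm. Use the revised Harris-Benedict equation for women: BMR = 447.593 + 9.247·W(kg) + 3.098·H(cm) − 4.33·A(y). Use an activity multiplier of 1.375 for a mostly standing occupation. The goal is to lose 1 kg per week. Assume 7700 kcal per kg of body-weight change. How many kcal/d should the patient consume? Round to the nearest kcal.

Harris-Benedict: BMR = 447.593 + 9.247(103.5) + 3.098(150) − 4.33(69) = 1570.5875 kcal/day.
TEE = 1570.5875 × 1.375 = 2159.5578 kcal/day.
Required daily deficit = 1 × 7700 ÷ 7 = 1100 kcal/day.
Target intake = 2159.5578 − 1100 = 1059.5578 kcal/day.

1060 kcal/d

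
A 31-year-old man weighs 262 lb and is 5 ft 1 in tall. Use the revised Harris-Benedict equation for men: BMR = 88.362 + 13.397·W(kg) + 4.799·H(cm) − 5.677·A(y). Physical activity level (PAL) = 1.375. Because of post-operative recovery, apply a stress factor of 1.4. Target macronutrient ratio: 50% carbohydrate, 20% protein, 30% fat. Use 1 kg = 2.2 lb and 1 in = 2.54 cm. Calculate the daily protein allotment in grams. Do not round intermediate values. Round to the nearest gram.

Convert to metric: weight = 262 ÷ 2.2 = 119.0909 kg; height = (5×12 + 1) × 2.54 = 61 × 2.54 = 154.94 cm.
Harris-Benedict: BMR = 88.362 + 13.397(119.0909) + 4.799(154.94) − 5.677(31) = 2251.393 kcal/day.
TEE = 2251.393 × 1.375 = 3095.6653 kcal/day.
With stress factor 1.4: 3095.6653 × 1.4 = 4333.9315 kcal/day.
Protein energy = 20% × 4333.9315 = 866.7863 kcal.
Protein = 866.7863 ÷ 4 kcal/g = 216.6966 g.

217 g/day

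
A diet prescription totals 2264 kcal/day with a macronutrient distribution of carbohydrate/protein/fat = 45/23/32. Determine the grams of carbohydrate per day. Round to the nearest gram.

Carbohydrate energy = 45% × 2264 = 1018.8 kcal.
At 4 kcal/g: 1018.8 ÷ 4 = 254.7 g.

255 g/day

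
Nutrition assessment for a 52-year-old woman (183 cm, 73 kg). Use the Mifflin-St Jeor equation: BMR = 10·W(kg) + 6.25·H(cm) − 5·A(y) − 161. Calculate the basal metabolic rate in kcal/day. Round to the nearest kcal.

1453 kcal/day

Mifflin-St Jeor (female): BMR = 10(73) + 6.25(183) − 5(52) − 161 = 730 + 1143.75 − 260 − 161 = 1452.75 kcal/day.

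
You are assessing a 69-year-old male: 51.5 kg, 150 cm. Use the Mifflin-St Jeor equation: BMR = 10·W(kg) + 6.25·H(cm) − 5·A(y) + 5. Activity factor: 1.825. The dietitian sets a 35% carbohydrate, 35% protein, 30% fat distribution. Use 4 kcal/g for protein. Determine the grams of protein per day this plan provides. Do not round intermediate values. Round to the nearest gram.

Mifflin-St Jeor (male): BMR = 10(51.5) + 6.25(150) − 5(69) + 5 = 515 + 937.5 − 345 + 5 = 1112.5 kcal/day.
TEE = 1112.5 × 1.825 = 2030.3125 kcal/day.
Protein energy = 35% × 2030.3125 = 710.6094 kcal.
Protein = 710.6094 ÷ 4 kcal/g = 177.6523 g.

178 g/day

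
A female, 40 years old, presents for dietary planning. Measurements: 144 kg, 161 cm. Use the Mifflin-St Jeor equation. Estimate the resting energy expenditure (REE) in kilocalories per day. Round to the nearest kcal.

2085 kilocalories per day

Mifflin-St Jeor (female): BMR = 10(144) + 6.25(161) − 5(40) − 161 = 1440 + 1006.25 − 200 − 161 = 2085.25 kcal/day.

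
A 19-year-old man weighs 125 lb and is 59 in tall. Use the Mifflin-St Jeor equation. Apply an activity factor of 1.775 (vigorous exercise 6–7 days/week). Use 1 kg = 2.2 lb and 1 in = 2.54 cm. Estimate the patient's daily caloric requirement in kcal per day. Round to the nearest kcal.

Convert to metric: weight = 125 ÷ 2.2 = 56.8182 kg; height = 59 × 2.54 = 149.86 cm.
Mifflin-St Jeor (male): BMR = 10(56.8182) + 6.25(149.86) − 5(19) + 5 = 568.1818 + 936.625 − 95 + 5 = 1414.8068 kcal/day.
TEE = BMR × activity factor = 1414.8068 × 1.775 = 2511.2821 kcal/day.

2511 kcal per day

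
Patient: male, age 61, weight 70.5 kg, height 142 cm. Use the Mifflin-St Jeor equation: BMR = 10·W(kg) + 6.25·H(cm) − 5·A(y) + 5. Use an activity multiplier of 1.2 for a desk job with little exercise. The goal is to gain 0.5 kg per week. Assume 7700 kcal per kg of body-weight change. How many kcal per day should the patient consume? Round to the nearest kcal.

Mifflin-St Jeor (male): BMR = 10(70.5) + 6.25(142) − 5(61) + 5 = 705 + 887.5 − 305 + 5 = 1292.5 kcal/day.
TEE = 1292.5 × 1.2 = 1551 kcal/day.
Required daily surplus = 0.5 × 7700 ÷ 7 = 550 kcal/day.
Target intake = 1551 + 550 = 2101 kcal/day.

2101 kcal per day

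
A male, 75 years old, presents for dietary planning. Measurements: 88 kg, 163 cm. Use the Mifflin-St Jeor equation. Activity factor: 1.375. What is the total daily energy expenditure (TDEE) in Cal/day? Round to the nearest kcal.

2102 Cal/day

Mifflin-St Jeor (male): BMR = 10(88) + 6.25(163) − 5(75) + 5 = 880 + 1018.75 − 375 + 5 = 1528.75 kcal/day.
TEE = BMR × activity factor = 1528.75 × 1.375 = 2102.0313 kcal/day.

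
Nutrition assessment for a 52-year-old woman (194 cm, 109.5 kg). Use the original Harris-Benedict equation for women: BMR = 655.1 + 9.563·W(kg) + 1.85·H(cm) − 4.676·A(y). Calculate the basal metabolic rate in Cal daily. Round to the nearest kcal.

1818 Cal daily

Harris-Benedict: BMR = 655.1 + 9.563(109.5) + 1.85(194) − 4.676(52) = 1817.9965 kcal/day.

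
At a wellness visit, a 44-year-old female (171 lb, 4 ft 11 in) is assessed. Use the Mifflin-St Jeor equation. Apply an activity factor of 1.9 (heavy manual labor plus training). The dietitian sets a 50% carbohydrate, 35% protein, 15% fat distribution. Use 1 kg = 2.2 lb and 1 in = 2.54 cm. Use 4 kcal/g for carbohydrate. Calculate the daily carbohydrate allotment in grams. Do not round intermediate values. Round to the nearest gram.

Convert to metric: weight = 171 ÷ 2.2 = 77.7273 kg; height = (4×12 + 11) × 2.54 = 59 × 2.54 = 149.86 cm.
Mifflin-St Jeor (female): BMR = 10(77.7273) + 6.25(149.86) − 5(44) − 161 = 777.2727 + 936.625 − 220 − 161 = 1332.8977 kcal/day.
TEE = 1332.8977 × 1.9 = 2532.5057 kcal/day.
Carbohydrate energy = 50% × 2532.5057 = 1266.2528 kcal.
Carbohydrate = 1266.2528 ÷ 4 kcal/g = 316.5632 g.

317 g/day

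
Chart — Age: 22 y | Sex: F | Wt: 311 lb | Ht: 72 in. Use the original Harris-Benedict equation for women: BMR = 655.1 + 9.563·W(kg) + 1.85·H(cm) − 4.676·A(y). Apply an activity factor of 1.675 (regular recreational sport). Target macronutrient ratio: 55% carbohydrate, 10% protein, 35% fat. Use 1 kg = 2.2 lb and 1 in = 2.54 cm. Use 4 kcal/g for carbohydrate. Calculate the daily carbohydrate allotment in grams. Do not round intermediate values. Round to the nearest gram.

Convert to metric: weight = 311 ÷ 2.2 = 141.3636 kg; height = 72 × 2.54 = 182.88 cm.
Harris-Benedict: BMR = 655.1 + 9.563(141.3636) + 1.85(182.88) − 4.676(22) = 2242.4165 kcal/day.
TEE = 2242.4165 × 1.675 = 3756.0476 kcal/day.
Carbohydrate energy = 55% × 3756.0476 = 2065.8262 kcal.
Carbohydrate = 2065.8262 ÷ 4 kcal/g = 516.4565 g.

516 g/day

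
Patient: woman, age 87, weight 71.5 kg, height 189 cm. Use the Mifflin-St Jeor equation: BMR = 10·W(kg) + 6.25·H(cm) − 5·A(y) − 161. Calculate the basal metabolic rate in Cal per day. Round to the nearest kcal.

Mifflin-St Jeor (female): BMR = 10(71.5) + 6.25(189) − 5(87) − 161 = 715 + 1181.25 − 435 − 161 = 1300.25 kcal/day.

1300 Cal per day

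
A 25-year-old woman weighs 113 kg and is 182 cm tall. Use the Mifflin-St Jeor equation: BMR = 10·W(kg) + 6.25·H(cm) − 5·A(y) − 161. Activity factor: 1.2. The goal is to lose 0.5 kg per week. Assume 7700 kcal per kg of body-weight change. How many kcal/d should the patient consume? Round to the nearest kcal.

1828 kcal/d

Mifflin-St Jeor (female): BMR = 10(113) + 6.25(182) − 5(25) − 161 = 1130 + 1137.5 − 125 − 161 = 1981.5 kcal/day.
TEE = 1981.5 × 1.2 = 2377.8 kcal/day.
Required daily deficit = 0.5 × 7700 ÷ 7 = 550 kcal/day.
Target intake = 2377.8 − 550 = 1827.8 kcal/day.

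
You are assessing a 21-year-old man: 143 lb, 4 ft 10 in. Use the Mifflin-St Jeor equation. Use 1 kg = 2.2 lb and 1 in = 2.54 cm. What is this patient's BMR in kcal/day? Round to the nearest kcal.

Convert to metric: weight = 143 ÷ 2.2 = 65 kg; height = (4×12 + 10) × 2.54 = 58 × 2.54 = 147.32 cm.
Mifflin-St Jeor (male): BMR = 10(65) + 6.25(147.32) − 5(21) + 5 = 650 + 920.75 − 105 + 5 = 1470.75 kcal/day.

1471 kcal/day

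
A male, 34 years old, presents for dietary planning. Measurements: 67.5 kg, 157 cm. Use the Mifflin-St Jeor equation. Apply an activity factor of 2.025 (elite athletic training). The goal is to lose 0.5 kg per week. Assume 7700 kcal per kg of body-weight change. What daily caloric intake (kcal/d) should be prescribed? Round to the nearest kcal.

2470 kcal/d

Mifflin-St Jeor (male): BMR = 10(67.5) + 6.25(157) − 5(34) + 5 = 675 + 981.25 − 170 + 5 = 1491.25 kcal/day.
TEE = 1491.25 × 2.025 = 3019.7813 kcal/day.
Required daily deficit = 0.5 × 7700 ÷ 7 = 550 kcal/day.
Target intake = 3019.7813 − 550 = 2469.7813 kcal/day.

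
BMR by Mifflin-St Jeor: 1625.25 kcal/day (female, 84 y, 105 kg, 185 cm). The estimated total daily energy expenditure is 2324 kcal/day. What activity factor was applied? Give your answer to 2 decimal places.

1.43

Activity factor = TEE ÷ BMR = 2324 ÷ 1625.25 = 1.43.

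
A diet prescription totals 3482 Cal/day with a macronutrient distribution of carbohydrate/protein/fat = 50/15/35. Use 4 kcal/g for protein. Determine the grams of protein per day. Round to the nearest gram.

Protein energy = 15% × 3482 = 522.3 kcal.
At 4 kcal/g: 522.3 ÷ 4 = 130.575 g.

131 g/day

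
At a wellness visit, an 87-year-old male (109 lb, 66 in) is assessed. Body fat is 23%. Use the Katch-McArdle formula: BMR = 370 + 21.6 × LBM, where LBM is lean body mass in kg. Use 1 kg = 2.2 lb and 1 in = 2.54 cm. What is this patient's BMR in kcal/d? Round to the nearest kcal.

Convert to metric: weight = 109 ÷ 2.2 = 49.5455 kg; height = 66 × 2.54 = 167.64 cm.
LBM = 49.5455 × (1 − 0.23) = 38.15 kg. Katch-McArdle: BMR = 370 + 21.6 × 38.15 = 1194.04 kcal/day.

1194 kcal/d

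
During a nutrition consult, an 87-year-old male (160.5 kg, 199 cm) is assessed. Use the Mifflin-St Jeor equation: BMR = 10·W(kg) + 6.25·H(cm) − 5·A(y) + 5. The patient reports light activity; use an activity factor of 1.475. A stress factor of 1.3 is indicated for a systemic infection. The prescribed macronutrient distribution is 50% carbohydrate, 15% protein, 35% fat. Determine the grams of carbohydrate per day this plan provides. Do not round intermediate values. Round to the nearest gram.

Mifflin-St Jeor (male): BMR = 10(160.5) + 6.25(199) − 5(87) + 5 = 1605 + 1243.75 − 435 + 5 = 2418.75 kcal/day.
TEE = 2418.75 × 1.475 = 3567.6563 kcal/day.
With stress factor 1.3: 3567.6563 × 1.3 = 4637.9531 kcal/day.
Carbohydrate energy = 50% × 4637.9531 = 2318.9766 kcal.
Carbohydrate = 2318.9766 ÷ 4 kcal/g = 579.7441 g.

580 g/day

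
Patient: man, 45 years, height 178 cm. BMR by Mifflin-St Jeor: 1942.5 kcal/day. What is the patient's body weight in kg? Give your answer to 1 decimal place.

1942.5 = 10·W + 6.25(178) − 5(45) + 5
10·W = 1942.5 − 892.5 = 1050, so W = 105 kg.

105.0 kg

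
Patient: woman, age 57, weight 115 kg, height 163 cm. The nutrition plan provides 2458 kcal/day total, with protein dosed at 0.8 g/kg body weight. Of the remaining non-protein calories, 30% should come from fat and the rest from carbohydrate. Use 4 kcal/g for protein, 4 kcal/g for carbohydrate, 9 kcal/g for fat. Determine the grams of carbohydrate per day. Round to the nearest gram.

Protein = 0.8 × 115 = 92 g → 92 × 4 = 368 kcal.
Non-protein calories = 2458 − 368 = 2090 kcal.
Fat: 30% × 2090 = 627 kcal; carbohydrate: 1463 kcal.
Carbohydrate: 1463 kcal ÷ 4 kcal/g = 365.75 g.

366 g/day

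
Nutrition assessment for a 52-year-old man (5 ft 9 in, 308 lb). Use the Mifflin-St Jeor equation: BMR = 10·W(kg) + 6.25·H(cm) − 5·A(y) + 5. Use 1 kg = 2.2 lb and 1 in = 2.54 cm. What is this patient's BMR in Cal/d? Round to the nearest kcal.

Convert to metric: weight = 308 ÷ 2.2 = 140 kg; height = (5×12 + 9) × 2.54 = 69 × 2.54 = 175.26 cm.
Mifflin-St Jeor (male): BMR = 10(140) + 6.25(175.26) − 5(52) + 5 = 1400 + 1095.375 − 260 + 5 = 2240.375 kcal/day.

2240 Cal/d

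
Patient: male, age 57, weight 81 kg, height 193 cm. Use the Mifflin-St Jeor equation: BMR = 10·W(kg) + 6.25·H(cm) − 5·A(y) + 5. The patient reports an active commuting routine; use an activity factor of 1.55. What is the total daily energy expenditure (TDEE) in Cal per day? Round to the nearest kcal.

Mifflin-St Jeor (male): BMR = 10(81) + 6.25(193) − 5(57) + 5 = 810 + 1206.25 − 285 + 5 = 1736.25 kcal/day.
TEE = BMR × activity factor = 1736.25 × 1.55 = 2691.1875 kcal/day.

2691 Cal per day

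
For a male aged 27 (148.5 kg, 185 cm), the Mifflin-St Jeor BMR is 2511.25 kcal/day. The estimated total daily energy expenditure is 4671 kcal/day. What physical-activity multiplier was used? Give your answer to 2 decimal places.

Activity factor = TEE ÷ BMR = 4671 ÷ 2511.25 = 1.86.

1.86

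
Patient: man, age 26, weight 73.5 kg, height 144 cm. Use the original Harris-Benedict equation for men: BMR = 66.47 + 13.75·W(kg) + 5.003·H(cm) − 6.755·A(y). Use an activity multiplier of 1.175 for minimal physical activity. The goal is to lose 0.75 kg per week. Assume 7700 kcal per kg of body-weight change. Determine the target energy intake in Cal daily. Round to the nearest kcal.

Harris-Benedict: BMR = 66.47 + 13.75(73.5) + 5.003(144) − 6.755(26) = 1621.897 kcal/day.
TEE = 1621.897 × 1.175 = 1905.729 kcal/day.
Required daily deficit = 0.75 × 7700 ÷ 7 = 825 kcal/day.
Target intake = 1905.729 − 825 = 1080.729 kcal/day.

1081 Cal daily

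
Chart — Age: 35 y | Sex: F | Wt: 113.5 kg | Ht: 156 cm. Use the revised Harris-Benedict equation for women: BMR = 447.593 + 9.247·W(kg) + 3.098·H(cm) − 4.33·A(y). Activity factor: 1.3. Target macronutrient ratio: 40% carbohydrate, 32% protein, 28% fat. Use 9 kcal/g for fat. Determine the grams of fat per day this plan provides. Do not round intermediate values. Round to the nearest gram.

Harris-Benedict: BMR = 447.593 + 9.247(113.5) + 3.098(156) − 4.33(35) = 1828.8655 kcal/day.
TEE = 1828.8655 × 1.3 = 2377.5252 kcal/day.
Fat energy = 28% × 2377.5252 = 665.707 kcal.
Fat = 665.707 ÷ 9 kcal/g = 73.9674 g.

74 g/day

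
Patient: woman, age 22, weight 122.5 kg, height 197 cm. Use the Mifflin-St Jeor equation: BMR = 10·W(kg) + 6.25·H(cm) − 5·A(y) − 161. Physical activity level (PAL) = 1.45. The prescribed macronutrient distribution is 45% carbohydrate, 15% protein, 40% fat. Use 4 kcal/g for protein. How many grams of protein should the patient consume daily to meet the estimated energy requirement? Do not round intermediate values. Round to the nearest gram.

119 g/day

Mifflin-St Jeor (female): BMR = 10(122.5) + 6.25(197) − 5(22) − 161 = 1225 + 1231.25 − 110 − 161 = 2185.25 kcal/day.
TEE = 2185.25 × 1.45 = 3168.6125 kcal/day.
Protein energy = 15% × 3168.6125 = 475.2919 kcal.
Protein = 475.2919 ÷ 4 kcal/g = 118.823 g.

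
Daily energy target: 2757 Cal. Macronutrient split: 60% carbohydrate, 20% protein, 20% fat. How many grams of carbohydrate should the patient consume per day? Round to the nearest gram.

414 g/day

Carbohydrate energy = 60% × 2757 = 1654.2 kcal.
At 4 kcal/g: 1654.2 ÷ 4 = 413.55 g.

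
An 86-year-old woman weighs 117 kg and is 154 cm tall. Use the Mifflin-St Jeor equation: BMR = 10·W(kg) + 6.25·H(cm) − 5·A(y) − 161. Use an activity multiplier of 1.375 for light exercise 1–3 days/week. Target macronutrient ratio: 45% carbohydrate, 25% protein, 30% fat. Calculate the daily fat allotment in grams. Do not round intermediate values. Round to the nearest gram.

Mifflin-St Jeor (female): BMR = 10(117) + 6.25(154) − 5(86) − 161 = 1170 + 962.5 − 430 − 161 = 1541.5 kcal/day.
TEE = 1541.5 × 1.375 = 2119.5625 kcal/day.
Fat energy = 30% × 2119.5625 = 635.8688 kcal.
Fat = 635.8688 ÷ 9 kcal/g = 70.6521 g.

71 g/day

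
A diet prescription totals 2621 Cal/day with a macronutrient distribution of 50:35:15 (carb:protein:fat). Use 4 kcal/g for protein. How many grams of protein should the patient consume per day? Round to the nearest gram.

Protein energy = 35% × 2621 = 917.35 kcal.
At 4 kcal/g: 917.35 ÷ 4 = 229.3375 g.

229 g/day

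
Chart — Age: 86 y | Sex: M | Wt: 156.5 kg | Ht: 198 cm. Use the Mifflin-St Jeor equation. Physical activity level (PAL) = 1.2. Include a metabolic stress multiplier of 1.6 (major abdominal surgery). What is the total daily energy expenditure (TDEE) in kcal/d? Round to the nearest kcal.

4565 kcal/d

Mifflin-St Jeor (male): BMR = 10(156.5) + 6.25(198) − 5(86) + 5 = 1565 + 1237.5 − 430 + 5 = 2377.5 kcal/day.
TEE = BMR × activity factor = 2377.5 × 1.2 = 2853 kcal/day.
Apply stress factor: 2853 × 1.6 = 4564.8 kcal/day.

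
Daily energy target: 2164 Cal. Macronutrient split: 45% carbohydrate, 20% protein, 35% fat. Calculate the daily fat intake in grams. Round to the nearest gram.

Fat energy = 35% × 2164 = 757.4 kcal.
At 9 kcal/g: 757.4 ÷ 9 = 84.1556 g.

84 g/day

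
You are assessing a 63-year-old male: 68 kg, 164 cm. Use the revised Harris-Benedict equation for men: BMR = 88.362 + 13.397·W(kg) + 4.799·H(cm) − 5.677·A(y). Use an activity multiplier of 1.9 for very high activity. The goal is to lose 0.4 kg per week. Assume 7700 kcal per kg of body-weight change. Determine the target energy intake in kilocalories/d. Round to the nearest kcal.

Harris-Benedict: BMR = 88.362 + 13.397(68) + 4.799(164) − 5.677(63) = 1428.743 kcal/day.
TEE = 1428.743 × 1.9 = 2714.6117 kcal/day.
Required daily deficit = 0.4 × 7700 ÷ 7 = 440 kcal/day.
Target intake = 2714.6117 − 440 = 2274.6117 kcal/day.

2275 kilocalories/d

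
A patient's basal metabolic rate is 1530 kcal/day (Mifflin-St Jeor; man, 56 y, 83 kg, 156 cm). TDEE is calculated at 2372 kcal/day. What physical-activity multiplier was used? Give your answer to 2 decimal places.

Activity factor = TEE ÷ BMR = 2372 ÷ 1530 = 1.55.

1.55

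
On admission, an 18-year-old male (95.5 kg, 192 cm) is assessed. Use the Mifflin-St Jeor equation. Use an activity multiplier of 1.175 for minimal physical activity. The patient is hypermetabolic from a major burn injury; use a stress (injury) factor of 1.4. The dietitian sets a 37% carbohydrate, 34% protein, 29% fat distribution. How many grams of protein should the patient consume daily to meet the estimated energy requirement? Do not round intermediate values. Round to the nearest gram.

Mifflin-St Jeor (male): BMR = 10(95.5) + 6.25(192) − 5(18) + 5 = 955 + 1200 − 90 + 5 = 2070 kcal/day.
TEE = 2070 × 1.175 = 2432.25 kcal/day.
With stress factor 1.4: 2432.25 × 1.4 = 3405.15 kcal/day.
Protein energy = 34% × 3405.15 = 1157.751 kcal.
Protein = 1157.751 ÷ 4 kcal/g = 289.4378 g.

289 g/day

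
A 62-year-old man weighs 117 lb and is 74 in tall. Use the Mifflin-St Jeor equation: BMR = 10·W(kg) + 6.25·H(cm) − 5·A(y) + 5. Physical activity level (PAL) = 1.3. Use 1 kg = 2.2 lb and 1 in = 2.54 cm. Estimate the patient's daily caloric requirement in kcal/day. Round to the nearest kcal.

1822 kcal/day

Convert to metric: weight = 117 ÷ 2.2 = 53.1818 kg; height = 74 × 2.54 = 187.96 cm.
Mifflin-St Jeor (male): BMR = 10(53.1818) + 6.25(187.96) − 5(62) + 5 = 531.8182 + 1174.75 − 310 + 5 = 1401.5682 kcal/day.
TEE = BMR × activity factor = 1401.5682 × 1.3 = 1822.0386 kcal/day.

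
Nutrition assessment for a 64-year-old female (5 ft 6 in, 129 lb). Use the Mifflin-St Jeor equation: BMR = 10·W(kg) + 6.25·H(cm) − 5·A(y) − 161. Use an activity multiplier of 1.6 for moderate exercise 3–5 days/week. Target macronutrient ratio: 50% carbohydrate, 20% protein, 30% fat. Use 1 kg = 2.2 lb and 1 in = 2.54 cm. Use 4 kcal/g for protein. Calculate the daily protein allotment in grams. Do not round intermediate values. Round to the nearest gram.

92 g/day

Convert to metric: weight = 129 ÷ 2.2 = 58.6364 kg; height = (5×12 + 6) × 2.54 = 66 × 2.54 = 167.64 cm.
Mifflin-St Jeor (female): BMR = 10(58.6364) + 6.25(167.64) − 5(64) − 161 = 586.3636 + 1047.75 − 320 − 161 = 1153.1136 kcal/day.
TEE = 1153.1136 × 1.6 = 1844.9818 kcal/day.
Protein energy = 20% × 1844.9818 = 368.9964 kcal.
Protein = 368.9964 ÷ 4 kcal/g = 92.2491 g.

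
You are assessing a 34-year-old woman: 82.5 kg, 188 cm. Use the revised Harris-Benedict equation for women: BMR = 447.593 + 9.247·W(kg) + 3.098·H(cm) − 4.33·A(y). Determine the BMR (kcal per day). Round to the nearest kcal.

Harris-Benedict: BMR = 447.593 + 9.247(82.5) + 3.098(188) − 4.33(34) = 1645.6745 kcal/day.

1646 kcal per day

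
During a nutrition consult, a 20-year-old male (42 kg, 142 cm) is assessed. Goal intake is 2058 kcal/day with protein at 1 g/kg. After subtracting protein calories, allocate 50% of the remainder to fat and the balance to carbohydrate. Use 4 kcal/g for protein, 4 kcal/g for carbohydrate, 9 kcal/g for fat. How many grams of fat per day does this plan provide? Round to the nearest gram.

Protein = 1 × 42 = 42 g → 42 × 4 = 168 kcal.
Non-protein calories = 2058 − 168 = 1890 kcal.
Fat: 50% × 1890 = 945 kcal; carbohydrate: 945 kcal.
Fat: 945 kcal ÷ 9 kcal/g = 105 g.

105 g/day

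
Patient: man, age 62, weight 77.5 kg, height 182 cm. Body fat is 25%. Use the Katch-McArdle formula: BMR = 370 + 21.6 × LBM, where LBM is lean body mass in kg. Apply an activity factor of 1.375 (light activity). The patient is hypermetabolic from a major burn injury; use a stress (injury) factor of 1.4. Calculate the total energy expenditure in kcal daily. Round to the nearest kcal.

3129 kcal daily

LBM = 77.5 × (1 − 0.25) = 58.125 kg. Katch-McArdle: BMR = 370 + 21.6 × 58.125 = 1625.5 kcal/day.
TEE = BMR × activity factor = 1625.5 × 1.375 = 2235.0625 kcal/day.
Apply stress factor: 2235.0625 × 1.4 = 3129.0875 kcal/day.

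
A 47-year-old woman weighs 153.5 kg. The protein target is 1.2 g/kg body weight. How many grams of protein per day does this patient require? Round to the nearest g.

184 g/day

Protein = 1.2 g/kg × 153.5 kg = 184.2 g/day.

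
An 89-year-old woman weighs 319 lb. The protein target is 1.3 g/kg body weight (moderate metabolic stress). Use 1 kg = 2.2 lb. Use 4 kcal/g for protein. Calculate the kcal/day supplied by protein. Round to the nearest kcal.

754 kcal/day

Weight in kg = 319 ÷ 2.2 = 145 kg.
Protein = 1.3 g/kg × 145 kg = 188.5 g/day.
Protein energy = 188.5 g × 4 kcal/g = 754 kcal/day.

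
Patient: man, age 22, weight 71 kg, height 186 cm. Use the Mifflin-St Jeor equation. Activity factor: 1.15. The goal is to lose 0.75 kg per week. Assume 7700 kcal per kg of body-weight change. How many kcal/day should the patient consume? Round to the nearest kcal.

Mifflin-St Jeor (male): BMR = 10(71) + 6.25(186) − 5(22) + 5 = 710 + 1162.5 − 110 + 5 = 1767.5 kcal/day.
TEE = 1767.5 × 1.15 = 2032.625 kcal/day.
Required daily deficit = 0.75 × 7700 ÷ 7 = 825 kcal/day.
Target intake = 2032.625 − 825 = 1207.625 kcal/day.

1208 kcal/day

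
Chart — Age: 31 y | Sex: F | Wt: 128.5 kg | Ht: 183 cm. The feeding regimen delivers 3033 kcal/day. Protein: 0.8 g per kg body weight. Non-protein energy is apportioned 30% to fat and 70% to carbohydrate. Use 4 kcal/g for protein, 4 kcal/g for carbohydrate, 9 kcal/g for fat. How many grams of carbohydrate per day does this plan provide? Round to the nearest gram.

459 g/day

Protein = 0.8 × 128.5 = 102.8 g → 102.8 × 4 = 411.2 kcal.
Non-protein calories = 3033 − 411.2 = 2621.8 kcal.
Fat: 30% × 2621.8 = 786.54 kcal; carbohydrate: 1835.26 kcal.
Carbohydrate: 1835.26 kcal ÷ 4 kcal/g = 458.815 g.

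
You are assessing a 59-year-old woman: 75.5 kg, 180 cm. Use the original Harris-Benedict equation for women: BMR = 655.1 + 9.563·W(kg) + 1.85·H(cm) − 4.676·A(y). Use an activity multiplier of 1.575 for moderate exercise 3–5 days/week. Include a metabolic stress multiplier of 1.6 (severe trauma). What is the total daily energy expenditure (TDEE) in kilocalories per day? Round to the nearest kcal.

3614 kilocalories per day

Harris-Benedict: BMR = 655.1 + 9.563(75.5) + 1.85(180) − 4.676(59) = 1434.2225 kcal/day.
TEE = BMR × activity factor = 1434.2225 × 1.575 = 2258.9004 kcal/day.
Apply stress factor: 2258.9004 × 1.6 = 3614.2407 kcal/day.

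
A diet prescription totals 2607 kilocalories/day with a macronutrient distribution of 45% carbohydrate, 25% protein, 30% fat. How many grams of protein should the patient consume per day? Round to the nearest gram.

163 g/day

Protein energy = 25% × 2607 = 651.75 kcal.
At 4 kcal/g: 651.75 ÷ 4 = 162.9375 g.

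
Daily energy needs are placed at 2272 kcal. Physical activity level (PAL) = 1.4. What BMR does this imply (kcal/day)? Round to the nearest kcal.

BMR = TEE ÷ activity factor = 2272 ÷ 1.4 = 1622.8571 kcal/day.

1623 kcal/day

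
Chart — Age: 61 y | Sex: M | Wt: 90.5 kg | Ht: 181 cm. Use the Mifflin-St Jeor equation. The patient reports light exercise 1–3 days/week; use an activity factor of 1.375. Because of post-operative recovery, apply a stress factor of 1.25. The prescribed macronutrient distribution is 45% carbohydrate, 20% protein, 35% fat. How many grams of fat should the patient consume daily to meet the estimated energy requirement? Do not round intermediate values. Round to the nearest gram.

Mifflin-St Jeor (male): BMR = 10(90.5) + 6.25(181) − 5(61) + 5 = 905 + 1131.25 − 305 + 5 = 1736.25 kcal/day.
TEE = 1736.25 × 1.375 = 2387.3438 kcal/day.
With stress factor 1.25: 2387.3438 × 1.25 = 2984.1797 kcal/day.
Fat energy = 35% × 2984.1797 = 1044.4629 kcal.
Fat = 1044.4629 ÷ 9 kcal/g = 116.0514 g.

116 g/day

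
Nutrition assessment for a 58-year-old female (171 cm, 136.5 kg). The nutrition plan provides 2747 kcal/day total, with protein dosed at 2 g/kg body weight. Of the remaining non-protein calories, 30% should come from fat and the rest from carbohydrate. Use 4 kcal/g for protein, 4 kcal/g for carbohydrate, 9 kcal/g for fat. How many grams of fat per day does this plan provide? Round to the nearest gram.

55 g/day

Protein = 2 × 136.5 = 273 g → 273 × 4 = 1092 kcal.
Non-protein calories = 2747 − 1092 = 1655 kcal.
Fat: 30% × 1655 = 496.5 kcal; carbohydrate: 1158.5 kcal.
Fat: 496.5 kcal ÷ 9 kcal/g = 55.1667 g.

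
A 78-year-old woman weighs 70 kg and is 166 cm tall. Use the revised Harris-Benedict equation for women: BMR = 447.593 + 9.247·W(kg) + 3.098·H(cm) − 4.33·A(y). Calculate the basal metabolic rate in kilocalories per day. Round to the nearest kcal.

Harris-Benedict: BMR = 447.593 + 9.247(70) + 3.098(166) − 4.33(78) = 1271.411 kcal/day.

1271 kilocalories per day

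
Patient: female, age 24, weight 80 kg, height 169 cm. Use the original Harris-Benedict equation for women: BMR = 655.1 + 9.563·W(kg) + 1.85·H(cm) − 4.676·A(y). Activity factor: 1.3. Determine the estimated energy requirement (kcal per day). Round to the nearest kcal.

Harris-Benedict: BMR = 655.1 + 9.563(80) + 1.85(169) − 4.676(24) = 1620.566 kcal/day.
TEE = BMR × activity factor = 1620.566 × 1.3 = 2106.7358 kcal/day.

2107 kcal per day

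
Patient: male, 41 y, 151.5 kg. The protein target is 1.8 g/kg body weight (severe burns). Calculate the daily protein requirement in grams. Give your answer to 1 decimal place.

Protein = 1.8 g/kg × 151.5 kg = 272.7 g/day.

272.7 g/day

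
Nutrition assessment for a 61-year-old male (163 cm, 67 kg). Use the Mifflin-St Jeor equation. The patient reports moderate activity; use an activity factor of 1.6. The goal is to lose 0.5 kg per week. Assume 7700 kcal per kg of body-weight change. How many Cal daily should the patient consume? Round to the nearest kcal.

Mifflin-St Jeor (male): BMR = 10(67) + 6.25(163) − 5(61) + 5 = 670 + 1018.75 − 305 + 5 = 1388.75 kcal/day.
TEE = 1388.75 × 1.6 = 2222 kcal/day.
Required daily deficit = 0.5 × 7700 ÷ 7 = 550 kcal/day.
Target intake = 2222 − 550 = 1672 kcal/day.

1672 Cal daily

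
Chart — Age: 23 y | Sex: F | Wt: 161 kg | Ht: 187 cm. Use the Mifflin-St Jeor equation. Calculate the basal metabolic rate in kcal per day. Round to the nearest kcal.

Mifflin-St Jeor (female): BMR = 10(161) + 6.25(187) − 5(23) − 161 = 1610 + 1168.75 − 115 − 161 = 2502.75 kcal/day.

2503 kcal per day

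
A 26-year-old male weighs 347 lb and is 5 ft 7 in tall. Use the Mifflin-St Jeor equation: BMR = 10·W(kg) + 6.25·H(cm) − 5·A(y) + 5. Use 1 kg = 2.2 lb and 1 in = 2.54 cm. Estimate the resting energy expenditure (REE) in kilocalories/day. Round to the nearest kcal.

2516 kilocalories/day

Convert to metric: weight = 347 ÷ 2.2 = 157.7273 kg; height = (5×12 + 7) × 2.54 = 67 × 2.54 = 170.18 cm.
Mifflin-St Jeor (male): BMR = 10(157.7273) + 6.25(170.18) − 5(26) + 5 = 1577.2727 + 1063.625 − 130 + 5 = 2515.8977 kcal/day.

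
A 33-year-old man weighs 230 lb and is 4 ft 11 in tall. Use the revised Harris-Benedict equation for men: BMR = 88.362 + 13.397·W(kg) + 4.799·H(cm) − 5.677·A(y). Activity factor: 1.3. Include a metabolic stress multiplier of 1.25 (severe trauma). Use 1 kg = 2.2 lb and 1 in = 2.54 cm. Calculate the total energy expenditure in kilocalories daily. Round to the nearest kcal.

Convert to metric: weight = 230 ÷ 2.2 = 104.5455 kg; height = (4×12 + 11) × 2.54 = 59 × 2.54 = 149.86 cm.
Harris-Benedict: BMR = 88.362 + 13.397(104.5455) + 4.799(149.86) − 5.677(33) = 2020.7946 kcal/day.
TEE = BMR × activity factor = 2020.7946 × 1.3 = 2627.033 kcal/day.
Apply stress factor: 2627.033 × 1.25 = 3283.7912 kcal/day.

3284 kilocalories daily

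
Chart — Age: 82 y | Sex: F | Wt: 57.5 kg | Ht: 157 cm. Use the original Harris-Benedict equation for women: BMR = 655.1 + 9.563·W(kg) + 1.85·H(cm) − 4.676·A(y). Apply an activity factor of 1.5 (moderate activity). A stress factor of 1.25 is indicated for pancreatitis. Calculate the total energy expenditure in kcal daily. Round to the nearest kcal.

2085 kcal daily

Harris-Benedict: BMR = 655.1 + 9.563(57.5) + 1.85(157) − 4.676(82) = 1111.9905 kcal/day.
TEE = BMR × activity factor = 1111.9905 × 1.5 = 1667.9858 kcal/day.
Apply stress factor: 1667.9858 × 1.25 = 2084.9822 kcal/day.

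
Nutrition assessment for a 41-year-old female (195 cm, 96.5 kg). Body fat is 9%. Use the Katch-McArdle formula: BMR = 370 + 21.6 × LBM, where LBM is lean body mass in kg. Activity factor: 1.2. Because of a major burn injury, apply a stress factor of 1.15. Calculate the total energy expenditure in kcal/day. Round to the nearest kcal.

3128 kcal/day

LBM = 96.5 × (1 − 0.09) = 87.815 kg. Katch-McArdle: BMR = 370 + 21.6 × 87.815 = 2266.804 kcal/day.
TEE = BMR × activity factor = 2266.804 × 1.2 = 2720.1648 kcal/day.
Apply stress factor: 2720.1648 × 1.15 = 3128.1895 kcal/day.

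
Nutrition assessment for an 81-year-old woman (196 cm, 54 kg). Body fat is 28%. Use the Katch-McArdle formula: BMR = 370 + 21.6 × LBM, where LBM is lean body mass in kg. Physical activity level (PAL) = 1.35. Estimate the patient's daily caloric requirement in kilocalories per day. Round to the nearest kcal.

1633 kilocalories per day

LBM = 54 × (1 − 0.28) = 38.88 kg. Katch-McArdle: BMR = 370 + 21.6 × 38.88 = 1209.808 kcal/day.
TEE = BMR × activity factor = 1209.808 × 1.35 = 1633.2408 kcal/day.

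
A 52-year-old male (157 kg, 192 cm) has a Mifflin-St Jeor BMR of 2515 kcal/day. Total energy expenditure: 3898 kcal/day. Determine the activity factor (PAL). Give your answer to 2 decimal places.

1.55

Activity factor = TEE ÷ BMR = 3898 ÷ 2515 = 1.55.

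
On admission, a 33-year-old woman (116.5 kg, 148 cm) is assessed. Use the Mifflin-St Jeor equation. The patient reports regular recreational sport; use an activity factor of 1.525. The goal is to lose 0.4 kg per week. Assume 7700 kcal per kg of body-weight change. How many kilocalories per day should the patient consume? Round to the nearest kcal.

Mifflin-St Jeor (female): BMR = 10(116.5) + 6.25(148) − 5(33) − 161 = 1165 + 925 − 165 − 161 = 1764 kcal/day.
TEE = 1764 × 1.525 = 2690.1 kcal/day.
Required daily deficit = 0.4 × 7700 ÷ 7 = 440 kcal/day.
Target intake = 2690.1 − 440 = 2250.1 kcal/day.

2250 kilocalories per day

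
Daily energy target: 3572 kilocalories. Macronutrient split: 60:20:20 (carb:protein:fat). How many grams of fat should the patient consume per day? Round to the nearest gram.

Fat energy = 20% × 3572 = 714.4 kcal.
At 9 kcal/g: 714.4 ÷ 9 = 79.3778 g.

79 g/day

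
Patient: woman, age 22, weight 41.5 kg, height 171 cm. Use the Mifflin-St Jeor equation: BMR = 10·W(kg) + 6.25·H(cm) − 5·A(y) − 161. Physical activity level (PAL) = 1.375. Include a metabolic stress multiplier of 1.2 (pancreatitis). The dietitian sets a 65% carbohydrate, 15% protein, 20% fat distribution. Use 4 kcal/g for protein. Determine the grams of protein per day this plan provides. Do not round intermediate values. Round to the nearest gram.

Mifflin-St Jeor (female): BMR = 10(41.5) + 6.25(171) − 5(22) − 161 = 415 + 1068.75 − 110 − 161 = 1212.75 kcal/day.
TEE = 1212.75 × 1.375 = 1667.5313 kcal/day.
With stress factor 1.2: 1667.5313 × 1.2 = 2001.0375 kcal/day.
Protein energy = 15% × 2001.0375 = 300.1556 kcal.
Protein = 300.1556 ÷ 4 kcal/g = 75.0389 g.

75 g/day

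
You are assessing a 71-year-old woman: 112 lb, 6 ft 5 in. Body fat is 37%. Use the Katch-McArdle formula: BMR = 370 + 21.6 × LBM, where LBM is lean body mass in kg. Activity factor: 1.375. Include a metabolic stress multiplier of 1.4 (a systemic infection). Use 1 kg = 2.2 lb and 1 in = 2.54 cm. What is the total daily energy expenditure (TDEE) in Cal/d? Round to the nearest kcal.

Convert to metric: weight = 112 ÷ 2.2 = 50.9091 kg; height = (6×12 + 5) × 2.54 = 77 × 2.54 = 195.58 cm.
LBM = 50.9091 × (1 − 0.37) = 32.0727 kg. Katch-McArdle: BMR = 370 + 21.6 × 32.0727 = 1062.7709 kcal/day.
TEE = BMR × activity factor = 1062.7709 × 1.375 = 1461.31 kcal/day.
Apply stress factor: 1461.31 × 1.4 = 2045.834 kcal/day.

2046 Cal/d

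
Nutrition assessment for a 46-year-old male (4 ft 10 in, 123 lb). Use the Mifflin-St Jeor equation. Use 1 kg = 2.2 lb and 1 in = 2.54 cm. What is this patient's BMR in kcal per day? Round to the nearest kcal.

Convert to metric: weight = 123 ÷ 2.2 = 55.9091 kg; height = (4×12 + 10) × 2.54 = 58 × 2.54 = 147.32 cm.
Mifflin-St Jeor (male): BMR = 10(55.9091) + 6.25(147.32) − 5(46) + 5 = 559.0909 + 920.75 − 230 + 5 = 1254.8409 kcal/day.

1255 kcal per day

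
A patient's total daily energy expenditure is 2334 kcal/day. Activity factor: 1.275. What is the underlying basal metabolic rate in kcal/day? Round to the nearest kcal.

BMR = TEE ÷ activity factor = 2334 ÷ 1.275 = 1830.5882 kcal/day.

1831 kcal/day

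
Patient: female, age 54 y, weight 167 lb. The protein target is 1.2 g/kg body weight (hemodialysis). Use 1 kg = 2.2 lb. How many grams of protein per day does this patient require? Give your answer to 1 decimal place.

91.1 g/day

Weight in kg = 167 ÷ 2.2 = 75.9091 kg.
Protein = 1.2 g/kg × 75.9091 kg = 91.0909 g/day.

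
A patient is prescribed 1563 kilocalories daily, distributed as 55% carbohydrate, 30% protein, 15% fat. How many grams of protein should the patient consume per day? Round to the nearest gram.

117 g/day

Protein energy = 30% × 1563 = 468.9 kcal.
At 4 kcal/g: 468.9 ÷ 4 = 117.225 g.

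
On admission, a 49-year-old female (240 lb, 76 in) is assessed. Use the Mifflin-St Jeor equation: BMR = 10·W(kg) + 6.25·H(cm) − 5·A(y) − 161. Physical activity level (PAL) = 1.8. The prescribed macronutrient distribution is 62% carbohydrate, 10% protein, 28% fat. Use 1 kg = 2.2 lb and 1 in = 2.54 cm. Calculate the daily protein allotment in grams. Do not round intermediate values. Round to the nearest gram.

85 g/day

Convert to metric: weight = 240 ÷ 2.2 = 109.0909 kg; height = 76 × 2.54 = 193.04 cm.
Mifflin-St Jeor (female): BMR = 10(109.0909) + 6.25(193.04) − 5(49) − 161 = 1090.9091 + 1206.5 − 245 − 161 = 1891.4091 kcal/day.
TEE = 1891.4091 × 1.8 = 3404.5364 kcal/day.
Protein energy = 10% × 3404.5364 = 340.4536 kcal.
Protein = 340.4536 ÷ 4 kcal/g = 85.1134 g.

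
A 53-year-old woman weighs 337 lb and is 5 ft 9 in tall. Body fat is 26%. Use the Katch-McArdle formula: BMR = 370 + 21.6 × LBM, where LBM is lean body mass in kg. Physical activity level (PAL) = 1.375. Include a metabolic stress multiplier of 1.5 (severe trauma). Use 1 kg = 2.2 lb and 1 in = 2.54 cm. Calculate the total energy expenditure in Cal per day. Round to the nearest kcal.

5813 Cal per day

Convert to metric: weight = 337 ÷ 2.2 = 153.1818 kg; height = (5×12 + 9) × 2.54 = 69 × 2.54 = 175.26 cm.
LBM = 153.1818 × (1 − 0.26) = 113.3545 kg. Katch-McArdle: BMR = 370 + 21.6 × 113.3545 = 2818.4582 kcal/day.
TEE = BMR × activity factor = 2818.4582 × 1.375 = 3875.38 kcal/day.
Apply stress factor: 3875.38 × 1.5 = 5813.07 kcal/day.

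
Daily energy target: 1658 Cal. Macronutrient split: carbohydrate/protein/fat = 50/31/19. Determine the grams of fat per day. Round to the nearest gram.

35 g/day

Fat energy = 19% × 1658 = 315.02 kcal.
At 9 kcal/g: 315.02 ÷ 9 = 35.0022 g.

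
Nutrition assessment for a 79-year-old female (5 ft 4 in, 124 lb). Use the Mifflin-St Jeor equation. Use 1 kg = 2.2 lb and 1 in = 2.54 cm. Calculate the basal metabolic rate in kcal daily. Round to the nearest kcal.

1024 kcal daily

Convert to metric: weight = 124 ÷ 2.2 = 56.3636 kg; height = (5×12 + 4) × 2.54 = 64 × 2.54 = 162.56 cm.
Mifflin-St Jeor (female): BMR = 10(56.3636) + 6.25(162.56) − 5(79) − 161 = 563.6364 + 1016 − 395 − 161 = 1023.6364 kcal/day.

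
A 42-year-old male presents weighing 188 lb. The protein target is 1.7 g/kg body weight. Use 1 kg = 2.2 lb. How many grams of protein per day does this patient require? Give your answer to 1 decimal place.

Weight in kg = 188 ÷ 2.2 = 85.4545 kg.
Protein = 1.7 g/kg × 85.4545 kg = 145.2727 g/day.

145.3 g/day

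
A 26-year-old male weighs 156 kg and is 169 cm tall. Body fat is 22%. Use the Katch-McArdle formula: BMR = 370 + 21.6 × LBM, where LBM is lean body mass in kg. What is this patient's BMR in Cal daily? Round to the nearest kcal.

LBM = 156 × (1 − 0.22) = 121.68 kg. Katch-McArdle: BMR = 370 + 21.6 × 121.68 = 2998.288 kcal/day.

2998 Cal daily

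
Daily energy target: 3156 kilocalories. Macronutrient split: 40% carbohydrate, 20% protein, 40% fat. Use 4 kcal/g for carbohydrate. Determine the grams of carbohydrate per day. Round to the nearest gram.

Carbohydrate energy = 40% × 3156 = 1262.4 kcal.
At 4 kcal/g: 1262.4 ÷ 4 = 315.6 g.

316 g/day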